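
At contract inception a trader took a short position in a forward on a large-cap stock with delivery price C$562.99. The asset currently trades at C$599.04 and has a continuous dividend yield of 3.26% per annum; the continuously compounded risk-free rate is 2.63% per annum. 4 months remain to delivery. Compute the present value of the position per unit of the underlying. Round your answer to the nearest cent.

-C$34.49

Current fair forward for the remaining 4 months: F = S·e^((r − q)·T), (r − q) = 0.0263 − 0.0326 = -0.0063
F = 599.04 · e^(-0.0063 × 4/12) = 599.04 × 0.997902 = 597.7832
Value of long forward = (F − K)·e^(−rT) = (597.7832 − 562.99) · e^(−0.0263·4/12)
= 34.7932 × 0.991272 = 34.49
Short position value = −(long value) = -C$34.49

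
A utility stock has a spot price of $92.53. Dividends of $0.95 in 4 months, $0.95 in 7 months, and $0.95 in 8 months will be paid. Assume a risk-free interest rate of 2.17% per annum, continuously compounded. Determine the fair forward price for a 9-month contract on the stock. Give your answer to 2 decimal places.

$91.18

PV(dividends) I = 0.95·e^(−0.0217·4/12) + 0.95·e^(−0.0217·7/12) + 0.95·e^(−0.0217·8/12)
I = 0.9432 + 0.9381 + 0.9364 = 2.8177
F = (S − I)·e^(rT) = (92.53 − 2.8177) · e^(0.0217·9/12)
= 89.7123 · e^0.016275 = 89.7123 × 1.016408 = $91.18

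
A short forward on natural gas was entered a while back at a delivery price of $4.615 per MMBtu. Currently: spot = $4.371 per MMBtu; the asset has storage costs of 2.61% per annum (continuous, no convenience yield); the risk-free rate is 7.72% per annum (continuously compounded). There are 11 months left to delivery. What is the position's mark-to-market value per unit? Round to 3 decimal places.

-$0.177 per MMBtu

Current fair forward for the remaining 11 months: F = S·e^((r + u)·T), (r + u) = 0.0772 + 0.0261 = 0.1033
F = 4.371 · e^(0.1033 × 11/12) = 4.371 × 1.099320 = 4.8051
Value of long forward = (F − K)·e^(−rT) = (4.8051 − 4.615) · e^(−0.0772·11/12)
= 0.1901 × 0.931679 = 0.177
Short position value = −(long value) = -$0.177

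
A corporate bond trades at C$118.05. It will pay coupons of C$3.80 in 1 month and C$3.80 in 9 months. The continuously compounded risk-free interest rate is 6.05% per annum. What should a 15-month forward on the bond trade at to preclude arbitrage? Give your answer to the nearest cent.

PV(coupons) I = 3.80·e^(−0.0605·1/12) + 3.80·e^(−0.0605·9/12)
I = 3.7809 + 3.6314 = 7.4123
F = (S − I)·e^(rT) = (118.05 − 7.4123) · e^(0.0605·15/12)
= 110.6377 · e^0.075625 = 110.6377 × 1.078558 = C$119.33

C$119.33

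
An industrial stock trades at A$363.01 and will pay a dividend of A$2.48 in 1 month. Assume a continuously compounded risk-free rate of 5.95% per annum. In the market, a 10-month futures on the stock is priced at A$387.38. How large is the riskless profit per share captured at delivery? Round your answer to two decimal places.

A$8.51 per share

PV(dividends) I = 2.48·e^(−0.0595·1/12) = 2.4677
Fair futures F* = (S − I)·e^(rT) = (363.01 − 2.4677)·e^0.049583 = 360.5423 × 1.050833 = 378.8697
Market A$387.38 > fair 378.8697: forward overpriced → cash-and-carry (borrow at r, buy the stock and collect the dividends, short the forward).
Profit at T = |F_mkt − F*| = |387.38 − 378.8697| = A$8.51 per share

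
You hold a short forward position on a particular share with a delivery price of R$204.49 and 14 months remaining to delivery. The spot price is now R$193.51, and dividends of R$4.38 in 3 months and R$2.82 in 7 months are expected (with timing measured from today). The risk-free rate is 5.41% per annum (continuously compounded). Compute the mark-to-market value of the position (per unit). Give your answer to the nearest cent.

PV(remaining dividends) I = 4.38·e^(−0.0541·3/12) + 2.82·e^(−0.0541·7/12) = 7.0536
Current forward F = (S − I)·e^(rT) = (193.51 − 7.0536)·e^(0.0541·14/12) = 186.4564 × 1.065151 = 198.6042
Value (long) = (F − K)·e^(−rT) = (198.6042 − 204.49) × 0.938834 = -5.5258
Short position value = −(long value) = R$5.53

R$5.53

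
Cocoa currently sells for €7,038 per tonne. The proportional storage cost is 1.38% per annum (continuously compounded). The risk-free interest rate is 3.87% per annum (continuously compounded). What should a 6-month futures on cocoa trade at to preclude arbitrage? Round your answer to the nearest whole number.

€7,225 per tonne

Net carry = r + u − y = 0.0387 + 0.0138 − 0.0000 = 0.0525
F = S·e^((r+u−y)T) = 7038 · e^(0.0525 × 6/12) = 7038 · e^0.026250
= 7038 × 1.026598 = €7,225 per tonne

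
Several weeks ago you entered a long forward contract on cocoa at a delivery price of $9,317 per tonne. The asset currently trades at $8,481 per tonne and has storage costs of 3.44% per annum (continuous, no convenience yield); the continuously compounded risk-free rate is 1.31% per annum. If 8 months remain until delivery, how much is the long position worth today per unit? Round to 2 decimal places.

Current fair forward for the remaining 8 months: F = S·e^((r + u)·T), (r + u) = 0.0131 + 0.0344 = 0.0475
F = 8481 · e^(0.0475 × 8/12) = 8481 × 1.03217339 = 8753.8625
Value of long forward = (F − K)·e^(−rT) = (8753.8625 − 9317) · e^(−0.0131·8/12)
= -563.1375 × 0.99130469 = -558.24

-$558.24 per tonne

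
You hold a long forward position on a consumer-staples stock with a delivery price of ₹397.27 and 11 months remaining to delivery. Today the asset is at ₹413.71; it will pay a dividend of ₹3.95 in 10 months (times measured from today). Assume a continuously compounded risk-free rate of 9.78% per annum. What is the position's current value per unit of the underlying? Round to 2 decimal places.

₹46.86

PV(remaining dividends) I = 3.95·e^(−0.0978·10/12) = 3.6408
Current forward F = (S − I)·e^(rT) = (413.71 − 3.6408)·e^(0.0978·11/12) = 410.0692 × 1.093791 = 448.5300
Value (long) = (F − K)·e^(−rT) = (448.5300 − 397.27) × 0.914251 = 46.8645
Value = ₹46.86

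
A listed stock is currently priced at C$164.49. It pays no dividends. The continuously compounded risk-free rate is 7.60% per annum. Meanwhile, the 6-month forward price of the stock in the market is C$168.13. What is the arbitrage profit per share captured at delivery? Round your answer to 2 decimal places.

Fair forward: F* = S·e^(carry·T), with carry = r = 0.0760
F* = 164.49 · e^(0.0760 × 6/12) = 164.49 · e^0.038000 = 164.49 × 1.038731 = C$170.8609
Market C$168.13 < fair C$170.8609: forward underpriced → reverse cash-and-carry (short spot, go long the forward).
At maturity, profit = |F_mkt − F*| = |168.13 − 170.8609| = C$2.73 per share

C$2.73 per share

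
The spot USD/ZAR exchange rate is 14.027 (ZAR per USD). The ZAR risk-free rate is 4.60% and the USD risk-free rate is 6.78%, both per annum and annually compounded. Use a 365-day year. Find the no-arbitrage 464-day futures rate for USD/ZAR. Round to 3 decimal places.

13.664

By covered interest parity, F = S · (1+r_ZAR)^T / (1+r_USD)^T
= 14.027 × 1.058838 / 1.086969 = 14.027 × 0.974120
F = 13.664 ZAR per USD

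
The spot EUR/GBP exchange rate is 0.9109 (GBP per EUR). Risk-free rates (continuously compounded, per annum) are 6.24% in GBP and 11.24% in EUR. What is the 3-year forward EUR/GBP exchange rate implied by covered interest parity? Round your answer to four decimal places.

F = S·e^((r_GBP − r_EUR)T) = 0.9109 · e^((0.0624 − 0.1124) × 3)
= 0.9109 · e^-0.150000 = 0.9109 × 0.860708
F = 0.7840 GBP per EUR

0.7840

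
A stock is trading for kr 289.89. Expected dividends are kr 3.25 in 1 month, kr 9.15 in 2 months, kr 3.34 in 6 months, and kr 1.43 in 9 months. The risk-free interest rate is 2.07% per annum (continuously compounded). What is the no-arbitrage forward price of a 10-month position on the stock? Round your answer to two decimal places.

kr 277.56

PV(dividends) I = 3.25·e^(−0.0207·1/12) + 9.15·e^(−0.0207·2/12) + 3.34·e^(−0.0207·6/12) + 1.43·e^(−0.0207·9/12)
I = 3.2444 + 9.1185 + 3.3056 + 1.4080 = 17.0765
F = (S − I)·e^(rT) = (289.89 − 17.0765) · e^(0.0207·10/12)
= 272.8135 · e^0.017250 = 272.8135 × 1.017400 = kr 277.56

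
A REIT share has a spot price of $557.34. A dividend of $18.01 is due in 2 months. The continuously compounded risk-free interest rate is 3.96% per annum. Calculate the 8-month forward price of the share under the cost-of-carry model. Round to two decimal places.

$553.88

PV(dividends) I = 18.01·e^(−0.0396·2/12)
I = 17.8915
F = (S − I)·e^(rT) = (557.34 − 17.8915) · e^(0.0396·8/12)
= 539.4485 · e^0.026400 = 539.4485 × 1.026752 = $553.88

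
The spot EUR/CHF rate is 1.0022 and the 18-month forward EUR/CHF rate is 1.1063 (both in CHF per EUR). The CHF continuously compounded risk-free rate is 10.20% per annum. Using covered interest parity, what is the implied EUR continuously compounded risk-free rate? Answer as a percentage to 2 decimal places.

3.61%

F = S·e^((r_CHF − r_EUR)T) ⇒ r_EUR = r_CHF − ln(F/S)/T
ln(1.1063/1.0022) = 0.098824; /(18/12) = 0.065883
r_EUR = 0.1020 − 0.065883 = 0.036117
r_EUR = 3.61%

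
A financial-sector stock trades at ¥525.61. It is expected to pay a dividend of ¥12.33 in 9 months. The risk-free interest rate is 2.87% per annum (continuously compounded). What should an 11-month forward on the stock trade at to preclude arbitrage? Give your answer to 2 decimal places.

PV(dividends) I = 12.33·e^(−0.0287·9/12)
I = 12.0674
F = (S − I)·e^(rT) = (525.61 − 12.0674) · e^(0.0287·11/12)
= 513.5426 · e^0.026308 = 513.5426 × 1.026657 = ¥527.23

¥527.23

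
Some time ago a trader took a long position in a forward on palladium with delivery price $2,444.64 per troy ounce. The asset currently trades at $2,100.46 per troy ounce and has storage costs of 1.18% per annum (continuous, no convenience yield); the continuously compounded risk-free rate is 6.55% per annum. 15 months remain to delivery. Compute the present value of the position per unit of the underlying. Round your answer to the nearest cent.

-$120.79 per troy ounce

Current fair forward for the remaining 15 months: F = S·e^((r + u)·T), (r + u) = 0.0655 + 0.0118 = 0.0773
F = 2100.46 · e^(0.0773 × 15/12) = 2100.46 × 1.10144725 = 2313.5459
Value of long forward = (F − K)·e^(−rT) = (2313.5459 − 2444.64) · e^(−0.0655·15/12)
= -131.0941 × 0.92138712 = -120.79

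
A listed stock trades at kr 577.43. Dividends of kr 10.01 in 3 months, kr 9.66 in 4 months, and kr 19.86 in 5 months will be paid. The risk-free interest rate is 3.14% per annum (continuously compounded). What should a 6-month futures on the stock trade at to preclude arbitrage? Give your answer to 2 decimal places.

kr 546.86

PV(dividends) I = 10.01·e^(−0.0314·3/12) + 9.66·e^(−0.0314·4/12) + 19.86·e^(−0.0314·5/12)
I = 9.9317 + 9.5594 + 19.6019 = 39.0930
F = (S − I)·e^(rT) = (577.43 − 39.0930) · e^(0.0314·6/12)
= 538.3370 · e^0.015700 = 538.3370 × 1.015824 = kr 546.86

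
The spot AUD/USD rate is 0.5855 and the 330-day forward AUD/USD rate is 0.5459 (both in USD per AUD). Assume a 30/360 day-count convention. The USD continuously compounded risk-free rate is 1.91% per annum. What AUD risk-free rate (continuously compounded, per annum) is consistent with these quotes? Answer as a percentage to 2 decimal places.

F = S·e^((r_USD − r_AUD)T) ⇒ r_AUD = r_USD − ln(F/S)/T
ln(0.5459/0.5855) = -0.070030; /(330/360) = -0.076396
r_AUD = 0.0191 + 0.076396 = 0.095496
r_AUD = 9.55%

9.55%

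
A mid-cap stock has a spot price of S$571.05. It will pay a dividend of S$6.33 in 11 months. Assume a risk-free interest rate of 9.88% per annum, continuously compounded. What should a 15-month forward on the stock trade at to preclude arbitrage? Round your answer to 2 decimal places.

PV(dividends) I = 6.33·e^(−0.0988·11/12)
I = 5.7819
F = (S − I)·e^(rT) = (571.05 − 5.7819) · e^(0.0988·15/12)
= 565.2681 · e^0.123500 = 565.2681 × 1.131450 = S$639.57

S$639.57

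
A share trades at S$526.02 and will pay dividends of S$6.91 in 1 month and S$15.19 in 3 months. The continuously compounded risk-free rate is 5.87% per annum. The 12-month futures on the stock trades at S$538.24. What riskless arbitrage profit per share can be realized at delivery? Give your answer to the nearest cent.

PV(dividends) I = 6.91·e^(−0.0587·1/12) + 15.19·e^(−0.0587·3/12) = 21.8450
Fair futures F* = (S − I)·e^(rT) = (526.02 − 21.8450)·e^0.058700 = 504.1750 × 1.060457 = 534.6559
Market S$538.24 > fair 534.6559: forward overpriced → cash-and-carry (borrow at r, buy the stock and collect the dividends, short the forward).
Profit at T = |F_mkt − F*| = |538.24 − 534.6559| = S$3.58 per share

S$3.58 per share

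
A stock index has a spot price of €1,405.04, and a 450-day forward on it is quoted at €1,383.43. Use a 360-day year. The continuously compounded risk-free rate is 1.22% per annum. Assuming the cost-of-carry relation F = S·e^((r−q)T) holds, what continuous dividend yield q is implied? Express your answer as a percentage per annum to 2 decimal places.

2.46%

From F = S·e^((r−q)T): (r − q) = ln(F/S)/T
ln(1383.43/1405.04) = ln(0.984620) = -0.015499
(r − q) = -0.015499 / (450/360) = -0.012399
q = r − ln(F/S)/T = 0.0122 + 0.012399 = 0.024599
q = 2.46%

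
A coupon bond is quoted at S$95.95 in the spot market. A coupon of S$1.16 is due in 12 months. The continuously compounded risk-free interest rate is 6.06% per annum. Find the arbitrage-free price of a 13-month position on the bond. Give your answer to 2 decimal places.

S$101.29

PV(coupons) I = 1.16·e^(−0.0606·12/12)
I = 1.0918
F = (S − I)·e^(rT) = (95.95 − 1.0918) · e^(0.0606·13/12)
= 94.8582 · e^0.065650 = 94.8582 × 1.067853 = S$101.29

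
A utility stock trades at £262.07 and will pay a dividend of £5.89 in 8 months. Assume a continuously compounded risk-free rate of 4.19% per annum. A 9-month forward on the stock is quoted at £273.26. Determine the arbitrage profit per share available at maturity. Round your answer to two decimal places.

PV(dividends) I = 5.89·e^(−0.0419·8/12) = 5.7277
Fair forward F* = (S − I)·e^(rT) = (262.07 − 5.7277)·e^0.031425 = 256.3423 × 1.031924 = 264.5258
Market £273.26 > fair 264.5258: forward overpriced → cash-and-carry (borrow at r, buy the stock and collect the dividends, short the forward).
Profit at T = |F_mkt − F*| = |273.26 − 264.5258| = £8.73 per share

£8.73 per share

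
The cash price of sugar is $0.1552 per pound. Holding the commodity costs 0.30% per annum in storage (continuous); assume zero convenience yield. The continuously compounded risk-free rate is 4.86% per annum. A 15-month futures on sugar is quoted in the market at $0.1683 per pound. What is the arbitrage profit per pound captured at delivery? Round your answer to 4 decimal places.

$0.0028 per pound

Fair futures: F* = S·e^(carry·T), with carry = (r + u) = 0.0486 + 0.0030 = 0.0516
F* = 0.1552 · e^(0.0516 × 15/12) = 0.1552 · e^0.064500 = 0.1552 × 1.066626 = $0.1655
Market $0.1683 > fair $0.1655: forward overpriced → cash-and-carry (buy spot, short the forward).
At maturity, profit = |F_mkt − F*| = |0.1683 − 0.1655| = $0.0028 per pound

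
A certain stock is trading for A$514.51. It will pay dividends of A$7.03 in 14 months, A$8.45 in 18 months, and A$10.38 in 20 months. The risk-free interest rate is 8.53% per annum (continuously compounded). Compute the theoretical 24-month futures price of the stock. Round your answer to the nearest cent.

PV(dividends) I = 7.03·e^(−0.0853·14/12) + 8.45·e^(−0.0853·18/12) + 10.38·e^(−0.0853·20/12)
I = 6.3641 + 7.4351 + 9.0044 = 22.8036
F = (S − I)·e^(rT) = (514.51 − 22.8036) · e^(0.0853·24/12)
= 491.7064 · e^0.170600 = 491.7064 × 1.186016 = A$583.17

A$583.17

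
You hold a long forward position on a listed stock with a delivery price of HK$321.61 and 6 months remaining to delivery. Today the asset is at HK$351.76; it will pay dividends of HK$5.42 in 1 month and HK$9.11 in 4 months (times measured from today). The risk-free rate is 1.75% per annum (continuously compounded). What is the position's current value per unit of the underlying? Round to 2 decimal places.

PV(remaining dividends) I = 5.42·e^(−0.0175·1/12) + 9.11·e^(−0.0175·4/12) = 14.4691
Current forward F = (S − I)·e^(rT) = (351.76 − 14.4691)·e^(0.0175·6/12) = 337.2909 × 1.008788 = 340.2550
Value (long) = (F − K)·e^(−rT) = (340.2550 − 321.61) × 0.991288 = 18.4826
Value = HK$18.48

HK$18.48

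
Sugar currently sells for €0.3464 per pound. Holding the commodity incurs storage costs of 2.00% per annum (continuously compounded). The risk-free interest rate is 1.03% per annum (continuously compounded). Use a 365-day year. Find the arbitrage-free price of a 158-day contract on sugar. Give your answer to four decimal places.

Net carry = r + u − y = 0.0103 + 0.0200 − 0.0000 = 0.0303
F = S·e^((r+u−y)T) = 0.3464 · e^(0.0303 × 158/365) = 0.3464 · e^0.013116
= 0.3464 × 1.013202 = €0.3510 per pound

€0.3510 per pound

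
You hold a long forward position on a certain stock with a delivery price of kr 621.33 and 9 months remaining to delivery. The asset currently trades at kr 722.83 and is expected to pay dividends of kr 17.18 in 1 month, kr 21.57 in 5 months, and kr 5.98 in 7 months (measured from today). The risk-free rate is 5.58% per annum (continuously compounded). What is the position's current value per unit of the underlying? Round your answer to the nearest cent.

kr 83.00

PV(remaining dividends) I = 17.18·e^(−0.0558·1/12) + 21.57·e^(−0.0558·5/12) + 5.98·e^(−0.0558·7/12) = 43.9631
Current forward F = (S − I)·e^(rT) = (722.83 − 43.9631)·e^(0.0558·9/12) = 678.8669 × 1.042738 = 707.8803
Value (long) = (F − K)·e^(−rT) = (707.8803 − 621.33) × 0.959014 = 83.0029
Value = kr 83.00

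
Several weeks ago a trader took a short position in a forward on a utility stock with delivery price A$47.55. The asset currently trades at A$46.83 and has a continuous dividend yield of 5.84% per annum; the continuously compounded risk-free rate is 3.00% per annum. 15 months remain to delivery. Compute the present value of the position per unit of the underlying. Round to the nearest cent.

Current fair forward for the remaining 15 months: F = S·e^((r − q)·T), (r − q) = 0.0300 − 0.0584 = -0.0284
F = 46.83 · e^(-0.0284 × 15/12) = 46.83 × 0.965123 = 45.1967
Value of long forward = (F − K)·e^(−rT) = (45.1967 − 47.55) · e^(−0.0300·15/12)
= -2.3533 × 0.963194 = -2.27
Short position value = −(long value) = A$2.27

A$2.27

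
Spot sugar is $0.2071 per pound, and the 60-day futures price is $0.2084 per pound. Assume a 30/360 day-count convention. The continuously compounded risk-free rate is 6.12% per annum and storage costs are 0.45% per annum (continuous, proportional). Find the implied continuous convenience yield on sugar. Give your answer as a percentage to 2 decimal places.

F = S·e^((r+u−y)T) ⇒ (r+u−y) = ln(F/S)/T
ln(0.2084/0.2071) = 0.006258; /T ⇒ 0.037548
y = r + u − ln(F/S)/T = 0.0612 + 0.0045 − 0.037548 = 0.028152
y = 2.82%

2.82%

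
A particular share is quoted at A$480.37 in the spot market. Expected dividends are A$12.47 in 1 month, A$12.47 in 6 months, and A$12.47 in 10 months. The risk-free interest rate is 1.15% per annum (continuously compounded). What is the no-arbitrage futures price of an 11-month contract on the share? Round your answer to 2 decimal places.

A$447.86

PV(dividends) I = 12.47·e^(−0.0115·1/12) + 12.47·e^(−0.0115·6/12) + 12.47·e^(−0.0115·10/12)
I = 12.4581 + 12.3985 + 12.3511 = 37.2077
F = (S − I)·e^(rT) = (480.37 − 37.2077) · e^(0.0115·11/12)
= 443.1623 · e^0.010542 = 443.1623 × 1.010598 = A$447.86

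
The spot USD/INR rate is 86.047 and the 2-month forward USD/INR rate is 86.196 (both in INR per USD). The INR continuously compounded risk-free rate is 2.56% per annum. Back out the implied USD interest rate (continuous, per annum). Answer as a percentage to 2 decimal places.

F = S·e^((r_INR − r_USD)T) ⇒ r_USD = r_INR − ln(F/S)/T
ln(86.196/86.047) = 0.001730; /(2/12) = 0.010380
r_USD = 0.0256 − 0.010380 = 0.015220
r_USD = 1.52%

1.52%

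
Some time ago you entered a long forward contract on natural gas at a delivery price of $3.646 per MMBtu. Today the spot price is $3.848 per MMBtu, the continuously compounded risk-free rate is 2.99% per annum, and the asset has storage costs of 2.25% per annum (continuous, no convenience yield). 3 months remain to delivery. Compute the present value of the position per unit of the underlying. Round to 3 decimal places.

$0.251 per MMBtu

Current fair forward for the remaining 3 months: F = S·e^((r + u)·T), (r + u) = 0.0299 + 0.0225 = 0.0524
F = 3.848 · e^(0.0524 × 3/12) = 3.848 × 1.013186 = 3.8987
Value of long forward = (F − K)·e^(−rT) = (3.8987 − 3.646) · e^(−0.0299·3/12)
= 0.2527 × 0.992553 = 0.251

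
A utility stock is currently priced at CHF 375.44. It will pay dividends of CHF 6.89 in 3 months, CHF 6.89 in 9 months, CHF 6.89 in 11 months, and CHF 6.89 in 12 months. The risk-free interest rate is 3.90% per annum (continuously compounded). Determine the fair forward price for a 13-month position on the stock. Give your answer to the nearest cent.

PV(dividends) I = 6.89·e^(−0.0390·3/12) + 6.89·e^(−0.0390·9/12) + 6.89·e^(−0.0390·11/12) + 6.89·e^(−0.0390·12/12)
I = 6.8231 + 6.6914 + 6.6480 + 6.6265 = 26.7890
F = (S − I)·e^(rT) = (375.44 − 26.7890) · e^(0.0390·13/12)
= 348.6510 · e^0.042250 = 348.6510 × 1.043155 = CHF 363.70

CHF 363.70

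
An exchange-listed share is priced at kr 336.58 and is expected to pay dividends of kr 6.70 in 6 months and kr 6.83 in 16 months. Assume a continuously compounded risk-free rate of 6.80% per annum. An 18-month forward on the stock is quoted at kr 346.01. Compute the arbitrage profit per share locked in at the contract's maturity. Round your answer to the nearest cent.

kr 12.63 per share

PV(dividends) I = 6.70·e^(−0.0680·6/12) + 6.83·e^(−0.0680·16/12) = 12.7140
Fair forward F* = (S − I)·e^(rT) = (336.58 − 12.7140)·e^0.102000 = 323.8660 × 1.107383 = 358.6437
Market kr 346.01 < fair 358.6437: forward underpriced → reverse cash-and-carry (short the stock, invest proceeds at r, pay the dividends, go long the forward).
Profit at T = |F_mkt − F*| = |346.01 − 358.6437| = kr 12.63 per share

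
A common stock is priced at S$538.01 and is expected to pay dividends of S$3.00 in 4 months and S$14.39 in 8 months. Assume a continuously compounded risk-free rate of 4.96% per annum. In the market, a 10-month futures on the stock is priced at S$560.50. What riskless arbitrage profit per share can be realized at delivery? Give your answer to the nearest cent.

S$17.37 per share

PV(dividends) I = 3.00·e^(−0.0496·4/12) + 14.39·e^(−0.0496·8/12) = 16.8728
Fair futures F* = (S − I)·e^(rT) = (538.01 − 16.8728)·e^0.041333 = 521.1372 × 1.042199 = 543.1287
Market S$560.50 > fair 543.1287: forward overpriced → cash-and-carry (borrow at r, buy the stock and collect the dividends, short the forward).
Profit at T = |F_mkt − F*| = |560.50 − 543.1287| = S$17.37 per share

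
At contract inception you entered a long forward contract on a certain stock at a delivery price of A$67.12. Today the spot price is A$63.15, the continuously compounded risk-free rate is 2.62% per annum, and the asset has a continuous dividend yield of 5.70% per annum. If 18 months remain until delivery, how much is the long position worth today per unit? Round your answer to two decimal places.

Current fair forward for the remaining 18 months: F = S·e^((r − q)·T), (r − q) = 0.0262 − 0.0570 = -0.0308
F = 63.15 · e^(-0.0308 × 18/12) = 63.15 × 0.954851 = 60.2988
Value of long forward = (F − K)·e^(−rT) = (60.2988 − 67.12) · e^(−0.0262·18/12)
= -6.8212 × 0.961462 = -6.56

-A$6.56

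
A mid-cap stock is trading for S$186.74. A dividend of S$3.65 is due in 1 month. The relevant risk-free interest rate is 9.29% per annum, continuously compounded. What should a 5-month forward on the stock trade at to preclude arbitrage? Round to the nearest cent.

S$190.35

PV(dividends) I = 3.65·e^(−0.0929·1/12)
I = 3.6219
F = (S − I)·e^(rT) = (186.74 − 3.6219) · e^(0.0929·5/12)
= 183.1181 · e^0.038708 = 183.1181 × 1.039467 = S$190.35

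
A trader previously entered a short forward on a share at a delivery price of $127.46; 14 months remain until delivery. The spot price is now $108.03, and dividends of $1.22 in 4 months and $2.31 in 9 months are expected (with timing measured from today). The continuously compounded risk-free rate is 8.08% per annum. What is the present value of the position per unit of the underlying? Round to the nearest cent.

PV(remaining dividends) I = 1.22·e^(−0.0808·4/12) + 2.31·e^(−0.0808·9/12) = 3.3618
Current forward F = (S − I)·e^(rT) = (108.03 − 3.3618)·e^(0.0808·14/12) = 104.6682 × 1.098853 = 115.0150
Value (long) = (F − K)·e^(−rT) = (115.0150 − 127.46) × 0.910040 = -11.3254
Short position value = −(long value) = $11.33

$11.33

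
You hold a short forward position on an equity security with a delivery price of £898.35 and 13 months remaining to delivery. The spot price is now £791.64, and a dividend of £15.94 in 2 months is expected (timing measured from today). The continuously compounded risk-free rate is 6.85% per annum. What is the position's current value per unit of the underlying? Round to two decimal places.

PV(remaining dividends) I = 15.94·e^(−0.0685·2/12) = 15.7591
Current forward F = (S − I)·e^(rT) = (791.64 − 15.7591)·e^(0.0685·13/12) = 775.8809 × 1.077031 = 835.6478
Value (long) = (F − K)·e^(−rT) = (835.6478 − 898.35) × 0.928478 = -58.2176
Short position value = −(long value) = £58.22

£58.22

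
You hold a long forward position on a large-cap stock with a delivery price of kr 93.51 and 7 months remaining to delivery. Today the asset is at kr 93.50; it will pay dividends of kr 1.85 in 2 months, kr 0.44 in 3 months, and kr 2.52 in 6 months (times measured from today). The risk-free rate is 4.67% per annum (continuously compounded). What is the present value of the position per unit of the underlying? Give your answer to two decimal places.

-kr 2.23

PV(remaining dividends) I = 1.85·e^(−0.0467·2/12) + 0.44·e^(−0.0467·3/12) + 2.52·e^(−0.0467·6/12) = 4.7324
Current forward F = (S − I)·e^(rT) = (93.50 − 4.7324)·e^(0.0467·7/12) = 88.7676 × 1.027616 = 91.2190
Value (long) = (F − K)·e^(−rT) = (91.2190 − 93.51) × 0.973126 = -2.2294
Value = -kr 2.23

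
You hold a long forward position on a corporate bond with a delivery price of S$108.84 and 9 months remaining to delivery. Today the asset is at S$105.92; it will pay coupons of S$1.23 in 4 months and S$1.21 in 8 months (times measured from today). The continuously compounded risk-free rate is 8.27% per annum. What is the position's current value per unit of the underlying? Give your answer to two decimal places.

PV(remaining coupons) I = 1.23·e^(−0.0827·4/12) + 1.21·e^(−0.0827·8/12) = 2.3417
Current forward F = (S − I)·e^(rT) = (105.92 − 2.3417)·e^(0.0827·9/12) = 103.5783 × 1.063989 = 110.2062
Value (long) = (F − K)·e^(−rT) = (110.2062 − 108.84) × 0.939859 = 1.2840
Value = S$1.28

S$1.28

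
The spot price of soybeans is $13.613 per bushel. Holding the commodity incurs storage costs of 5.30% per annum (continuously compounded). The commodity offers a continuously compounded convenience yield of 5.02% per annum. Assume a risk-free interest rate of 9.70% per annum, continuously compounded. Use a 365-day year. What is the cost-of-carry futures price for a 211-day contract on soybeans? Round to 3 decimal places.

Net carry = r + u − y = 0.0970 + 0.0530 − 0.0502 = 0.0998
F = S·e^((r+u−y)T) = 13.613 · e^(0.0998 × 211/365) = 13.613 · e^0.057693
= 13.613 × 1.059390 = $14.421 per bushel

$14.421 per bushel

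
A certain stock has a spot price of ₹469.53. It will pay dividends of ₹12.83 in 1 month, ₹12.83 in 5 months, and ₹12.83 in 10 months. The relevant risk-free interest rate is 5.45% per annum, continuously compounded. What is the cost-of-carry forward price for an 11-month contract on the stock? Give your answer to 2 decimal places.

PV(dividends) I = 12.83·e^(−0.0545·1/12) + 12.83·e^(−0.0545·5/12) + 12.83·e^(−0.0545·10/12)
I = 12.7719 + 12.5419 + 12.2603 = 37.5741
F = (S − I)·e^(rT) = (469.53 − 37.5741) · e^(0.0545·11/12)
= 431.9559 · e^0.049958 = 431.9559 × 1.051227 = ₹454.08

₹454.08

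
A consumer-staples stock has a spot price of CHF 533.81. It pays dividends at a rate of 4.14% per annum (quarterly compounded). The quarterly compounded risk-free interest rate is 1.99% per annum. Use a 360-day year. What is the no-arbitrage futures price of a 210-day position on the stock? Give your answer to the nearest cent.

CHF 527.21

F = S · (1+r/4)^(4T) / (1+q/4)^(4T)
= 533.81 × 1.011647 / 1.024317 = 533.81 × 0.987631
F = CHF 527.21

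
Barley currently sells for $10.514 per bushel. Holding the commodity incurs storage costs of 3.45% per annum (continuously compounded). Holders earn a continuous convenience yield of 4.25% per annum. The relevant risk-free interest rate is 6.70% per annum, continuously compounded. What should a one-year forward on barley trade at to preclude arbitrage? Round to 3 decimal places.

Net carry = r + u − y = 0.0670 + 0.0345 − 0.0425 = 0.0590
F = S·e^((r+u−y)T) = 10.514 · e^(0.0590 × 12/12) = 10.514 · e^0.059000
= 10.514 × 1.060775 = $11.153 per bushel

$11.153 per bushel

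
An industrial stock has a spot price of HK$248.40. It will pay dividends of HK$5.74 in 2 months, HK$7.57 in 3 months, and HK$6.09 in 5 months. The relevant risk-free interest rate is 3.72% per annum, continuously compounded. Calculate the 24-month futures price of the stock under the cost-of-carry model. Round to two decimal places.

HK$246.90

PV(dividends) I = 5.74·e^(−0.0372·2/12) + 7.57·e^(−0.0372·3/12) + 6.09·e^(−0.0372·5/12)
I = 5.7045 + 7.4999 + 5.9963 = 19.2007
F = (S − I)·e^(rT) = (248.40 − 19.2007) · e^(0.0372·24/12)
= 229.1993 · e^0.074400 = 229.1993 × 1.077238 = HK$246.90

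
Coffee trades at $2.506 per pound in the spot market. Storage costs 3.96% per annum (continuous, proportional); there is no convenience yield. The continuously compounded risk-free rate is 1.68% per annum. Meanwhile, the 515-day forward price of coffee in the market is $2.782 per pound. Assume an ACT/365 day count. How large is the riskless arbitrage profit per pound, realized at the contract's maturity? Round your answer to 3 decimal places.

Fair forward: F* = S·e^(carry·T), with carry = (r + u) = 0.0168 + 0.0396 = 0.0564
F* = 2.506 · e^(0.0564 × 515/365) = 2.506 · e^0.079578 = 2.506 × 1.082830 = $2.7136
Market $2.782 > fair $2.7136: forward overpriced → cash-and-carry (buy spot, short the forward).
At maturity, profit = |F_mkt − F*| = |2.782 − 2.7136| = $0.068 per pound

$0.068 per pound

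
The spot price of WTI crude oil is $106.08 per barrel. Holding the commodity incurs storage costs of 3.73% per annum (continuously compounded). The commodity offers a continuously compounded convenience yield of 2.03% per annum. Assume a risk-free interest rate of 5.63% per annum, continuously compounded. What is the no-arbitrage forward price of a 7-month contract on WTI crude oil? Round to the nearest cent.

$110.71 per barrel

Net carry = r + u − y = 0.0563 + 0.0373 − 0.0203 = 0.0733
F = S·e^((r+u−y)T) = 106.08 · e^(0.0733 × 7/12) = 106.08 · e^0.042758
= 106.08 × 1.043685 = $110.71 per barrel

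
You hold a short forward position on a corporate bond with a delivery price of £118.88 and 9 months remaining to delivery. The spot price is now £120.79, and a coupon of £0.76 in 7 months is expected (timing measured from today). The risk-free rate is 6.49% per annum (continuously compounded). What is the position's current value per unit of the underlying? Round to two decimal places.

PV(remaining coupons) I = 0.76·e^(−0.0649·7/12) = 0.7318
Current forward F = (S − I)·e^(rT) = (120.79 − 0.7318)·e^(0.0649·9/12) = 120.0582 × 1.049879 = 126.0466
Value (long) = (F − K)·e^(−rT) = (126.0466 − 118.88) × 0.952491 = 6.8261
Short position value = −(long value) = -£6.83

-£6.83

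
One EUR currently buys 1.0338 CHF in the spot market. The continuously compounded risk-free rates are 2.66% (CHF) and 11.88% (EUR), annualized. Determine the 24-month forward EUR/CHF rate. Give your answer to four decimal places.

F = S·e^((r_CHF − r_EUR)T) = 1.0338 · e^((0.0266 − 0.1188) × 24/12)
= 1.0338 · e^-0.184400 = 1.0338 × 0.831603
F = 0.8597 CHF per EUR

0.8597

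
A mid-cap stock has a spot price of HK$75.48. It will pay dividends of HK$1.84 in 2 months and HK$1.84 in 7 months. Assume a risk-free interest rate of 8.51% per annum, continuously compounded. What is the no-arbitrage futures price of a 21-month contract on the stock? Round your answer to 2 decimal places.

PV(dividends) I = 1.84·e^(−0.0851·2/12) + 1.84·e^(−0.0851·7/12)
I = 1.8141 + 1.7509 = 3.5650
F = (S − I)·e^(rT) = (75.48 − 3.5650) · e^(0.0851·21/12)
= 71.9150 · e^0.148925 = 71.9150 × 1.160586 = HK$83.46

HK$83.46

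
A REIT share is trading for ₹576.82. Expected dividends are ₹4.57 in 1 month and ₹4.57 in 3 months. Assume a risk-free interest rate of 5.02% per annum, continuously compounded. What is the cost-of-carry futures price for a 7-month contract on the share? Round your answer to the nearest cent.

PV(dividends) I = 4.57·e^(−0.0502·1/12) + 4.57·e^(−0.0502·3/12)
I = 4.5509 + 4.5130 = 9.0639
F = (S − I)·e^(rT) = (576.82 − 9.0639) · e^(0.0502·7/12)
= 567.7561 · e^0.029283 = 567.7561 × 1.029716 = ₹584.63

₹584.63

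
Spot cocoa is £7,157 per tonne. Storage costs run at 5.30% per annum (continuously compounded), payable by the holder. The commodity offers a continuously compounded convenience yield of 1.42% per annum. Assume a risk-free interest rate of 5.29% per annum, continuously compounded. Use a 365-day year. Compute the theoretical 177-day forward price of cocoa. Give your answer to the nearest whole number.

Net carry = r + u − y = 0.0529 + 0.0530 − 0.0142 = 0.0917
F = S·e^((r+u−y)T) = 7157 · e^(0.0917 × 177/365) = 7157 · e^0.044468
= 7157 × 1.045472 = £7,482 per tonne

£7,482 per tonne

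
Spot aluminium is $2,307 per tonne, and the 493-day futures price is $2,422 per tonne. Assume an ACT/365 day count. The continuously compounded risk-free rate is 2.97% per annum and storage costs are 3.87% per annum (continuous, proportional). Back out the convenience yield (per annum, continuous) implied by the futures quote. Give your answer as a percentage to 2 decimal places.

3.24%

F = S·e^((r+u−y)T) ⇒ (r+u−y) = ln(F/S)/T
ln(2422/2307) = 0.048646; /T ⇒ 0.036016
y = r + u − ln(F/S)/T = 0.0297 + 0.0387 − 0.036016 = 0.032384
y = 3.24%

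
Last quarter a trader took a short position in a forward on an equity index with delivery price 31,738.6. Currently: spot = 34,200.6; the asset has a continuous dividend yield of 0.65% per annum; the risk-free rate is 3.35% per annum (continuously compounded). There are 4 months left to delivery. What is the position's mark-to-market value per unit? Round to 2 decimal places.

Current fair forward for the remaining 4 months: F = S·e^((r − q)·T), (r − q) = 0.0335 − 0.0065 = 0.0270
F = 34200.6 · e^(0.0270 × 4/12) = 34200.6 × 1.00904062 = 34509.7946
Value of long forward = (F − K)·e^(−rT) = (34509.7946 − 31738.6) · e^(−0.0335·4/12)
= 2771.1946 × 0.98889545 = 2740.42
Short position value = −(long value) = -2740.42

-2740.42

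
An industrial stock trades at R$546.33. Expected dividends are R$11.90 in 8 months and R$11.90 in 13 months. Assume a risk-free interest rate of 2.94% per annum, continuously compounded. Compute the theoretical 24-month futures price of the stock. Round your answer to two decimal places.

R$554.82

PV(dividends) I = 11.90·e^(−0.0294·8/12) + 11.90·e^(−0.0294·13/12)
I = 11.6690 + 11.5270 = 23.1960
F = (S − I)·e^(rT) = (546.33 − 23.1960) · e^(0.0294·24/12)
= 523.1340 · e^0.058800 = 523.1340 × 1.060563 = R$554.82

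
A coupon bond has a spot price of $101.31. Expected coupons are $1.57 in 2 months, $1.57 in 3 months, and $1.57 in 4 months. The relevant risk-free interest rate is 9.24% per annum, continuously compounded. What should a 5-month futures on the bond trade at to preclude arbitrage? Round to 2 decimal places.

$100.50

PV(coupons) I = 1.57·e^(−0.0924·2/12) + 1.57·e^(−0.0924·3/12) + 1.57·e^(−0.0924·4/12)
I = 1.5460 + 1.5341 + 1.5224 = 4.6025
F = (S − I)·e^(rT) = (101.31 − 4.6025) · e^(0.0924·5/12)
= 96.7075 · e^0.038500 = 96.7075 × 1.039251 = $100.50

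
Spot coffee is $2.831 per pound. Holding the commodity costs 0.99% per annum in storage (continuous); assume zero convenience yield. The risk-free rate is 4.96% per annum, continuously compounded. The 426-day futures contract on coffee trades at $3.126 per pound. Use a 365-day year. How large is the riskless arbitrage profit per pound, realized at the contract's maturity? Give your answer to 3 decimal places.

Fair futures: F* = S·e^(carry·T), with carry = (r + u) = 0.0496 + 0.0099 = 0.0595
F* = 2.831 · e^(0.0595 × 426/365) = 2.831 · e^0.069444 = 2.831 × 1.071912 = $3.0346
Market $3.126 > fair $3.0346: forward overpriced → cash-and-carry (buy spot, short the forward).
At maturity, profit = |F_mkt − F*| = |3.126 − 3.0346| = $0.091 per pound

$0.091 per pound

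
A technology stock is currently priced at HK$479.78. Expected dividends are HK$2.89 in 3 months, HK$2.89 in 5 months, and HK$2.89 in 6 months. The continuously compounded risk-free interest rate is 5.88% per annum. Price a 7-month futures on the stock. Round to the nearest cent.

PV(dividends) I = 2.89·e^(−0.0588·3/12) + 2.89·e^(−0.0588·5/12) + 2.89·e^(−0.0588·6/12)
I = 2.8478 + 2.8201 + 2.8063 = 8.4742
F = (S − I)·e^(rT) = (479.78 − 8.4742) · e^(0.0588·7/12)
= 471.3058 · e^0.034300 = 471.3058 × 1.034895 = HK$487.75

HK$487.75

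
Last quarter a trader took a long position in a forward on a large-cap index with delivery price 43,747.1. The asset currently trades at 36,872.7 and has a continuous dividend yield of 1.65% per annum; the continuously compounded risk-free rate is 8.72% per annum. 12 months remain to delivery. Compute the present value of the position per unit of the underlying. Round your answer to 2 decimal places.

-3824.65

Current fair forward for the remaining 12 months: F = S·e^((r − q)·T), (r − q) = 0.0872 − 0.0165 = 0.0707
F = 36872.7 · e^(0.0707 × 12/12) = 36872.7 × 1.07325920 = 39573.9645
Value of long forward = (F − K)·e^(−rT) = (39573.9645 − 43747.1) · e^(−0.0872·12/12)
= -4173.1355 × 0.91649378 = -3824.65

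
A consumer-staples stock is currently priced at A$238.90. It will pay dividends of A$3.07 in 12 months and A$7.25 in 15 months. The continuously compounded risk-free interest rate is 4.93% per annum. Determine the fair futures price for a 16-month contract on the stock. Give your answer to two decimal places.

PV(dividends) I = 3.07·e^(−0.0493·12/12) + 7.25·e^(−0.0493·15/12)
I = 2.9223 + 6.8167 = 9.7390
F = (S − I)·e^(rT) = (238.90 − 9.7390) · e^(0.0493·16/12)
= 229.1610 · e^0.065733 = 229.1610 × 1.067942 = A$244.73

A$244.73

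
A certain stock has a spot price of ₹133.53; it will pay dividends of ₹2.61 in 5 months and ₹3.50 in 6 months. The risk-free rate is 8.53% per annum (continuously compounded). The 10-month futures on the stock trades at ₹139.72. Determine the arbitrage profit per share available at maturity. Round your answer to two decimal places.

₹2.66 per share

PV(dividends) I = 2.61·e^(−0.0853·5/12) + 3.50·e^(−0.0853·6/12) = 5.8727
Fair futures F* = (S − I)·e^(rT) = (133.53 − 5.8727)·e^0.071083 = 127.6573 × 1.073670 = 137.0618
Market ₹139.72 > fair 137.0618: forward overpriced → cash-and-carry (borrow at r, buy the stock and collect the dividends, short the forward).
Profit at T = |F_mkt − F*| = |139.72 − 137.0618| = ₹2.66 per share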